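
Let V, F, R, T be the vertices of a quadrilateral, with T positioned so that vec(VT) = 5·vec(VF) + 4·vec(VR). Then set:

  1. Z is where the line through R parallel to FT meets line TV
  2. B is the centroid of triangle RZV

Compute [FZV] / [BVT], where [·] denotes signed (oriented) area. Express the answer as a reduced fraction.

[FZV]:[BVT] = -12/5

Work in coordinates with V = (0, 0), F = (1, 0), R = (0, 1), T = (5, 4).
1. Z is where the line through R parallel to FT meets line TV ⇒ Z = (-5, -4)
2. B is the centroid of triangle RZV ⇒ B = (-5/3, -1)
2·[FZV] = -4, 2·[BVT] = 5/3
[FZV]:[BVT] = -4:5/3 = -12/5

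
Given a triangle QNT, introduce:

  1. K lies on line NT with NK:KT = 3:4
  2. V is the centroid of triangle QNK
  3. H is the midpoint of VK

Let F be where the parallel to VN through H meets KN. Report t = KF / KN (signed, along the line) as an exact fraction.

Choose coordinates Q = (0, 0), N = (1, 0), T = (0, 1).
1. K lies on line NT with NK:KT = 3:4 ⇒ K = (4/7, 3/7)
2. V is the centroid of triangle QNK ⇒ V = (11/21, 1/7)
3. H is the midpoint of VK ⇒ H = (23/42, 2/7)
through H parallel to VN: direction (10/21, -1/7); meets KN at F = (11/14, 3/14)
F = K + t·(N−K) with t = 1/2

t = 1/2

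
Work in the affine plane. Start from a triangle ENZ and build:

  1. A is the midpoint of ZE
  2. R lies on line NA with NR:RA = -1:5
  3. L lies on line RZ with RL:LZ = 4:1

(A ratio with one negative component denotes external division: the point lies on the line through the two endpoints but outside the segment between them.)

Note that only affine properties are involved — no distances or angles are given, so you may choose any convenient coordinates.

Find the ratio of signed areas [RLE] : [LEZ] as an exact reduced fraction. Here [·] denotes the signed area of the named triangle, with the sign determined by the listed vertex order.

[RLE]:[LEZ] = -4

Set E = (0, 0), N = (1, 0), Z = (0, 1); any affine frame gives the same invariant.
1. A is the midpoint of ZE ⇒ A = (0, 1/2)
2. R lies on line NA with NR:RA = -1:5 ⇒ R = (5/4, -1/8)
3. L lies on line RZ with RL:LZ = 4:1 ⇒ L = (1/4, 31/40)
2·[RLE] = 1, 2·[LEZ] = -1/4
[RLE]:[LEZ] = 1:-1/4 = -4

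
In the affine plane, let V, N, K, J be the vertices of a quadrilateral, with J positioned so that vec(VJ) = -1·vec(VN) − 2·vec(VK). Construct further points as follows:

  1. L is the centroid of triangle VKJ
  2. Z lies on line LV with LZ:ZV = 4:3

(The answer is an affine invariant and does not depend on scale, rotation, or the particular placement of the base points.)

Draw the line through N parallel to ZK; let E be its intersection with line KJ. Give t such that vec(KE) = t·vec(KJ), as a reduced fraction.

t = -9/5

Work in coordinates with V = (0, 0), N = (1, 0), K = (0, 1), J = (-1, -2).
1. L is the centroid of triangle VKJ ⇒ L = (-1/3, -1/3)
2. Z lies on line LV with LZ:ZV = 4:3 ⇒ Z = (-1/7, -1/7)
through N parallel to ZK: direction (1/7, 8/7); meets KJ at E = (9/5, 32/5)
E = K + t·(J−K) with t = -9/5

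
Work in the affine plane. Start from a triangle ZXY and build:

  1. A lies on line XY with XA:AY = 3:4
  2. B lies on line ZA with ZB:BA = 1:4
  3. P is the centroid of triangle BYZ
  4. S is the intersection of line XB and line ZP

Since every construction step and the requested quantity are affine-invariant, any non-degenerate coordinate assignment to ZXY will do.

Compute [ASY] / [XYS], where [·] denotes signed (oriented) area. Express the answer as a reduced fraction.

Work in coordinates with Z = (0, 0), X = (1, 0), Y = (0, 1).
1. A lies on line XY with XA:AY = 3:4 ⇒ A = (4/7, 3/7)
2. B lies on line ZA with ZB:BA = 1:4 ⇒ B = (4/35, 3/35)
3. P is the centroid of triangle BYZ ⇒ P = (4/105, 38/105)
4. S is the intersection of line XB and line ZP ⇒ S = (6/595, 57/595)
2·[ASY] = -304/595, 2·[XYS] = 76/85
[ASY]:[XYS] = -304/595:76/85 = -4/7

[ASY]:[XYS] = -4/7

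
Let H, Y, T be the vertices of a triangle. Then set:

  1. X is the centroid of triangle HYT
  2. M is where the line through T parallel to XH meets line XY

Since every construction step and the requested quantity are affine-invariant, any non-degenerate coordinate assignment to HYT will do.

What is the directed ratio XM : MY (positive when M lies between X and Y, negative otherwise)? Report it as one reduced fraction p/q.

XM:MY = -1/2

Set H = (0, 0), Y = (1, 0), T = (0, 1); any affine frame gives the same invariant.
1. X is the centroid of triangle HYT ⇒ X = (1/3, 1/3)
2. M is where the line through T parallel to XH meets line XY ⇒ M = (-1/3, 2/3)
M = X + t·(Y−X) with t = -1, so XM:MY = t:(1−t) = -1:2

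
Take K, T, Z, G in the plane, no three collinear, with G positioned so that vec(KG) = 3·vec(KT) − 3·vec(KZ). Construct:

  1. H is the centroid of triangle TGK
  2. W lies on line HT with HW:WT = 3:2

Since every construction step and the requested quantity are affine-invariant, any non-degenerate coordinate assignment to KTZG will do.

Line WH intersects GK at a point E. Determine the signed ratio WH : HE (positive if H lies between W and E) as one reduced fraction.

WH:HE = 6/5

Choose coordinates K = (0, 0), T = (1, 0), Z = (0, 1), G = (3, -3).
1. H is the centroid of triangle TGK ⇒ H = (4/3, -1)
2. W lies on line HT with HW:WT = 3:2 ⇒ W = (17/15, -2/5)
line WH meets GK at E = (3/2, -3/2)
H = W + t·(E−W) with t = 6/11, so WH:HE = 6/11:5/11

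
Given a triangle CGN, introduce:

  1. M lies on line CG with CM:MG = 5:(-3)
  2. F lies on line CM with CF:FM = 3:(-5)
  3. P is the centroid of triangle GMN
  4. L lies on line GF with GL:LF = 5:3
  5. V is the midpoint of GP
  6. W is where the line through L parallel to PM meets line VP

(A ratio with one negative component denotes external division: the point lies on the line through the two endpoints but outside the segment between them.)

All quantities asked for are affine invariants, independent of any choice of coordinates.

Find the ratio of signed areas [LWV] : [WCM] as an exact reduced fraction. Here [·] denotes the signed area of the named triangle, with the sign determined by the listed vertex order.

Set C = (0, 0), G = (1, 0), N = (0, 1); any affine frame gives the same invariant.
1. M lies on line CG with CM:MG = 5:(-3) ⇒ M = (5/2, 0)
2. F lies on line CM with CF:FM = 3:(-5) ⇒ F = (-15/4, 0)
3. P is the centroid of triangle GMN ⇒ P = (7/6, 1/3)
4. L lies on line GF with GL:LF = 5:3 ⇒ L = (-63/32, 0)
5. V is the midpoint of GP ⇒ V = (13/12, 1/6)
6. W is where the line through L parallel to PM meets line VP ⇒ W = (193/288, -95/144)
2·[LWV] = 11305/4608, 2·[WCM] = -475/288
[LWV]:[WCM] = 11305/4608:-475/288 = -119/80

[LWV]:[WCM] = -119/80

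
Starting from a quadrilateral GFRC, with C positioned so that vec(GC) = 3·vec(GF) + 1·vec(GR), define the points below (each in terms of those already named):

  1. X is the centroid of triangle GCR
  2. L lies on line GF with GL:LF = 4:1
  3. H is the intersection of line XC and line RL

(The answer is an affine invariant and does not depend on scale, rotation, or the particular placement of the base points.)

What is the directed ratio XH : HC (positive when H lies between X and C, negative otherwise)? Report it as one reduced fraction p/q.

Work in coordinates with G = (0, 0), F = (1, 0), R = (0, 1), C = (3, 1).
1. X is the centroid of triangle GCR ⇒ X = (1, 2/3)
2. L lies on line GF with GL:LF = 4:1 ⇒ L = (4/5, 0)
3. H is the intersection of line XC and line RL ⇒ H = (6/17, 19/34)
H = X + t·(C−X) with t = -11/34, so XH:HC = t:(1−t) = -11/34:45/34

XH:HC = -11/45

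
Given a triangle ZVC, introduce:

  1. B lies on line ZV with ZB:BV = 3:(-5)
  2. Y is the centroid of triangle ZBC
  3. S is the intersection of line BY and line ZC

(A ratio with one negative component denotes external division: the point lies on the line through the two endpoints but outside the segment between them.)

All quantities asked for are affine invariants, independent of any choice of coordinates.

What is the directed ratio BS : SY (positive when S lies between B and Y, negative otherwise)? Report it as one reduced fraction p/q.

BS:SY = -3

Choose coordinates Z = (0, 0), V = (1, 0), C = (0, 1).
1. B lies on line ZV with ZB:BV = 3:(-5) ⇒ B = (-3/2, 0)
2. Y is the centroid of triangle ZBC ⇒ Y = (-1/2, 1/3)
3. S is the intersection of line BY and line ZC ⇒ S = (0, 1/2)
S = B + t·(Y−B) with t = 3/2, so BS:SY = t:(1−t) = 3/2:-1/2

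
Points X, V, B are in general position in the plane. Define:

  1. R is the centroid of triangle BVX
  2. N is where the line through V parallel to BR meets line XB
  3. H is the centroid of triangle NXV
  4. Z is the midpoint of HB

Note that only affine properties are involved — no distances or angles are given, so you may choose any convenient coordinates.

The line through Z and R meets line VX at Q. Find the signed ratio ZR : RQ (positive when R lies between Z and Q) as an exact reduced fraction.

ZR:RQ = 3/2

Set X = (0, 0), V = (1, 0), B = (0, 1); any affine frame gives the same invariant.
1. R is the centroid of triangle BVX ⇒ R = (1/3, 1/3)
2. N is where the line through V parallel to BR meets line XB ⇒ N = (0, 2)
3. H is the centroid of triangle NXV ⇒ H = (1/3, 2/3)
4. Z is the midpoint of HB ⇒ Z = (1/6, 5/6)
line ZR meets VX at Q = (4/9, 0)
R = Z + t·(Q−Z) with t = 3/5, so ZR:RQ = 3/5:2/5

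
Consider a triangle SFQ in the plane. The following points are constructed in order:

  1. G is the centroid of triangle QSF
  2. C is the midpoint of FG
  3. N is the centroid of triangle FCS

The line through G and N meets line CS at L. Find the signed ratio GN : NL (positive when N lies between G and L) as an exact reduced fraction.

Set S = (0, 0), F = (1, 0), Q = (0, 1); any affine frame gives the same invariant.
1. G is the centroid of triangle QSF ⇒ G = (1/3, 1/3)
2. C is the midpoint of FG ⇒ C = (2/3, 1/6)
3. N is the centroid of triangle FCS ⇒ N = (5/9, 1/18)
line GN meets CS at L = (1/2, 1/8)
N = G + t·(L−G) with t = 4/3, so GN:NL = 4/3:-1/3

GN:NL = -4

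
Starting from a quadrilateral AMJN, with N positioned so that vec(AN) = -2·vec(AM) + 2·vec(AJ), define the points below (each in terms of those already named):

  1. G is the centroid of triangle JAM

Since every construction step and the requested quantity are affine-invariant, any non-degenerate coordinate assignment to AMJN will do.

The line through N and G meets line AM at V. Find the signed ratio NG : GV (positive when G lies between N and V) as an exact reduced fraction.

Assign A = (0, 0), M = (1, 0), J = (0, 1), N = (-2, 2) — the answer is frame-independent, so this choice is without loss of generality.
1. G is the centroid of triangle JAM ⇒ G = (1/3, 1/3)
line NG meets AM at V = (4/5, 0)
G = N + t·(V−N) with t = 5/6, so NG:GV = 5/6:1/6

NG:GV = 5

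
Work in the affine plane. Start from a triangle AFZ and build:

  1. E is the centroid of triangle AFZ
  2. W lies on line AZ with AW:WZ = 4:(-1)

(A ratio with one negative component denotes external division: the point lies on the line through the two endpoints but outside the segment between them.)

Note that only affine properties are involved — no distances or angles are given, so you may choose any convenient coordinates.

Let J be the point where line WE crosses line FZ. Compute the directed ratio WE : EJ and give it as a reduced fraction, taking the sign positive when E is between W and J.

WE:EJ = -2

Work in coordinates with A = (0, 0), F = (1, 0), Z = (0, 1).
1. E is the centroid of triangle AFZ ⇒ E = (1/3, 1/3)
2. W lies on line AZ with AW:WZ = 4:(-1) ⇒ W = (0, 4/3)
line WE meets FZ at J = (1/6, 5/6)
E = W + t·(J−W) with t = 2, so WE:EJ = 2:-1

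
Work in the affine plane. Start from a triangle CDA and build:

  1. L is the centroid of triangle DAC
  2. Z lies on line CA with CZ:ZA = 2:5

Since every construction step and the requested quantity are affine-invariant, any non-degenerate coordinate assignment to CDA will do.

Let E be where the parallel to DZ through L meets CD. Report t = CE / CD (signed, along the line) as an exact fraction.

t = 3/2

Assign C = (0, 0), D = (1, 0), A = (0, 1) — the answer is frame-independent, so this choice is without loss of generality.
1. L is the centroid of triangle DAC ⇒ L = (1/3, 1/3)
2. Z lies on line CA with CZ:ZA = 2:5 ⇒ Z = (0, 2/7)
through L parallel to DZ: direction (-1, 2/7); meets CD at E = (3/2, 0)
E = C + t·(D−C) with t = 3/2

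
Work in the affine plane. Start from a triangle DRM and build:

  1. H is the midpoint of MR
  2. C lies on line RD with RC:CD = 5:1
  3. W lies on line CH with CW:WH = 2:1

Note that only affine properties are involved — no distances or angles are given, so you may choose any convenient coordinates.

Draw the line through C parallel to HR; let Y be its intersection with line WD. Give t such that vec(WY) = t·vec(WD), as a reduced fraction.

Assign D = (0, 0), R = (1, 0), M = (0, 1) — the answer is frame-independent, so this choice is without loss of generality.
1. H is the midpoint of MR ⇒ H = (1/2, 1/2)
2. C lies on line RD with RC:CD = 5:1 ⇒ C = (1/6, 0)
3. W lies on line CH with CW:WH = 2:1 ⇒ W = (7/18, 1/3)
through C parallel to HR: direction (1/2, -1/2); meets WD at Y = (7/78, 1/13)
Y = W + t·(D−W) with t = 10/13

t = 10/13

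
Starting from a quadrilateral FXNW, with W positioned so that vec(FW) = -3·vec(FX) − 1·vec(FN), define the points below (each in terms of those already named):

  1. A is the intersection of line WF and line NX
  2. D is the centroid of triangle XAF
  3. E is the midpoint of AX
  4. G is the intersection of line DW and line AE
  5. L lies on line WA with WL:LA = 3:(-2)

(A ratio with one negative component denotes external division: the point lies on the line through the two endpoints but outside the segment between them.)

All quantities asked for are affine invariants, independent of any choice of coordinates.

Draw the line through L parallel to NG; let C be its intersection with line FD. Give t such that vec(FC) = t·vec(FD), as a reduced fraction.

t = 33/2

Assign F = (0, 0), X = (1, 0), N = (0, 1), W = (-3, -1) — the answer is frame-independent, so this choice is without loss of generality.
1. A is the intersection of line WF and line NX ⇒ A = (3/4, 1/4)
2. D is the centroid of triangle XAF ⇒ D = (7/12, 1/12)
3. E is the midpoint of AX ⇒ E = (7/8, 1/8)
4. G is the intersection of line DW and line AE ⇒ G = (47/56, 9/56)
5. L lies on line WA with WL:LA = 3:(-2) ⇒ L = (33/4, 11/4)
through L parallel to NG: direction (47/56, -47/56); meets FD at C = (77/8, 11/8)
C = F + t·(D−F) with t = 33/2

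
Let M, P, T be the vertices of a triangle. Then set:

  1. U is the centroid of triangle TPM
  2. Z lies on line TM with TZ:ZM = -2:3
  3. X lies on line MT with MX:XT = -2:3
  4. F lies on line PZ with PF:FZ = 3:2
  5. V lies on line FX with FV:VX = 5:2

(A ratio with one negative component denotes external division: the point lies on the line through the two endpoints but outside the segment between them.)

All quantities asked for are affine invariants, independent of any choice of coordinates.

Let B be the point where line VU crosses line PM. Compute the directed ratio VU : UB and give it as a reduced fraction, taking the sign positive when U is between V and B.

VU:UB = -131/35

Choose coordinates M = (0, 0), P = (1, 0), T = (0, 1).
1. U is the centroid of triangle TPM ⇒ U = (1/3, 1/3)
2. Z lies on line TM with TZ:ZM = -2:3 ⇒ Z = (0, 3)
3. X lies on line MT with MX:XT = -2:3 ⇒ X = (0, -2)
4. F lies on line PZ with PF:FZ = 3:2 ⇒ F = (2/5, 9/5)
5. V lies on line FX with FV:VX = 5:2 ⇒ V = (4/35, -32/35)
line VU meets PM at B = (36/131, 0)
U = V + t·(B−V) with t = 131/96, so VU:UB = 131/96:-35/96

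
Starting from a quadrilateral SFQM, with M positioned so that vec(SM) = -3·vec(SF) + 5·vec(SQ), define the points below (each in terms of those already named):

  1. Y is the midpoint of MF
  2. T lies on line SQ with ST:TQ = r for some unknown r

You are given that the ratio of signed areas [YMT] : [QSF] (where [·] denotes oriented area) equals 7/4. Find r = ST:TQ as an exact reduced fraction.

r = 3/5

Choose coordinates S = (0, 0), F = (1, 0), Q = (0, 1), M = (-3, 5).
1. Y is the midpoint of MF ⇒ Y = (-1, 5/2)
2. With ST:TQ = r, write λ = r/(r+1) so T = S + λ·(Q−S); T is affine-linear in λ
Every point depending on T is an affine combination of T and λ-independent points, so each such coordinate is linear in λ; the λ² term in each signed area is a multiple of (Q−S)×(Q−S) = 0, so 2·[YMT] and 2·[QSF] are each linear in λ. Evaluating at λ=0 and λ=1:
  2·[YMT] = -2·λ + 5/2,   2·[QSF] = 1
So [YMT]:[QSF] = (-2·λ + 5/2) / (1). Setting this equal to 7/4:
  -2·λ + 5/2 = 7/4·(1)  ⇒  λ = 3/8
Then r = λ/(1−λ) = (3/8)/(5/8) = 3/5. Check: with r = 3/5, T = (0, 3/8) and [YMT]:[QSF] = 7/4 as required.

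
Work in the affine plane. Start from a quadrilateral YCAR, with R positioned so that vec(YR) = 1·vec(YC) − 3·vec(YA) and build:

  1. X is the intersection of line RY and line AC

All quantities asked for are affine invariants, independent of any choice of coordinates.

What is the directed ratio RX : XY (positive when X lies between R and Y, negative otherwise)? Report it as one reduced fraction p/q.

RX:XY = -3

Set Y = (0, 0), C = (1, 0), A = (0, 1), R = (1, -3); any affine frame gives the same invariant.
1. X is the intersection of line RY and line AC ⇒ X = (-1/2, 3/2)
X = R + t·(Y−R) with t = 3/2, so RX:XY = t:(1−t) = 3/2:-1/2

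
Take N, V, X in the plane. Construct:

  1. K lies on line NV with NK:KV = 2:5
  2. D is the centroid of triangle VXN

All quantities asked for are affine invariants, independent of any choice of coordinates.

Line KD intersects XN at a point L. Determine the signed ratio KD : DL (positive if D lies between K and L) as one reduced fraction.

KD:DL = -1/7

Work in coordinates with N = (0, 0), V = (1, 0), X = (0, 1).
1. K lies on line NV with NK:KV = 2:5 ⇒ K = (2/7, 0)
2. D is the centroid of triangle VXN ⇒ D = (1/3, 1/3)
line KD meets XN at L = (0, -2)
D = K + t·(L−K) with t = -1/6, so KD:DL = -1/6:7/6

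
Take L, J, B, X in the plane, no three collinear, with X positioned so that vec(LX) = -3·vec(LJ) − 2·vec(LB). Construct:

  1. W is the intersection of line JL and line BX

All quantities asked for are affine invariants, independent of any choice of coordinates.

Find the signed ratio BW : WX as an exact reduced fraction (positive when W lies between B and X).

BW:WX = 1/2

Set L = (0, 0), J = (1, 0), B = (0, 1), X = (-3, -2); any affine frame gives the same invariant.
1. W is the intersection of line JL and line BX ⇒ W = (-1, 0)
W = B + t·(X−B) with t = 1/3, so BW:WX = t:(1−t) = 1/3:2/3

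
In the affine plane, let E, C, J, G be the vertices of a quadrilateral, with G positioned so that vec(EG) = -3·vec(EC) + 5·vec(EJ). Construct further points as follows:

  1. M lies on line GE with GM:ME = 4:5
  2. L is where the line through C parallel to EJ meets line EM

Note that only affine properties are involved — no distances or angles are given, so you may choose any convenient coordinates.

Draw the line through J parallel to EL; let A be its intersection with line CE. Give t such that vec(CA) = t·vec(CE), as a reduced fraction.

t = 2/5

Choose coordinates E = (0, 0), C = (1, 0), J = (0, 1), G = (-3, 5).
1. M lies on line GE with GM:ME = 4:5 ⇒ M = (-5/3, 25/9)
2. L is where the line through C parallel to EJ meets line EM ⇒ L = (1, -5/3)
through J parallel to EL: direction (1, -5/3); meets CE at A = (3/5, 0)
A = C + t·(E−C) with t = 2/5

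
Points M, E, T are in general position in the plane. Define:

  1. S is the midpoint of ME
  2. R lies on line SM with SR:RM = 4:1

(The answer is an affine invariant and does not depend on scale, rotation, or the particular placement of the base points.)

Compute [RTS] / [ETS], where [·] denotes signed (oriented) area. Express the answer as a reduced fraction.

[RTS]:[ETS] = -4/5

Work in coordinates with M = (0, 0), E = (1, 0), T = (0, 1).
1. S is the midpoint of ME ⇒ S = (1/2, 0)
2. R lies on line SM with SR:RM = 4:1 ⇒ R = (1/10, 0)
2·[RTS] = -2/5, 2·[ETS] = 1/2
[RTS]:[ETS] = -2/5:1/2 = -4/5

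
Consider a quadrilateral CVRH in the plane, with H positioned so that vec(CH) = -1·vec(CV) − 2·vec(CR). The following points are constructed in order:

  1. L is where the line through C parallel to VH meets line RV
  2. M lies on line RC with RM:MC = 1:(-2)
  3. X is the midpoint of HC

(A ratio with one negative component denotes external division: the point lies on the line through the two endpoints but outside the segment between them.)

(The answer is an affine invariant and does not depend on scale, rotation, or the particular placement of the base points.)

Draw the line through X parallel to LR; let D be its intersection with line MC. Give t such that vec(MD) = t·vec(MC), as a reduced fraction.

Work in coordinates with C = (0, 0), V = (1, 0), R = (0, 1), H = (-1, -2).
1. L is where the line through C parallel to VH meets line RV ⇒ L = (1/2, 1/2)
2. M lies on line RC with RM:MC = 1:(-2) ⇒ M = (0, 2)
3. X is the midpoint of HC ⇒ X = (-1/2, -1)
through X parallel to LR: direction (-1/2, 1/2); meets MC at D = (0, -3/2)
D = M + t·(C−M) with t = 7/4

t = 7/4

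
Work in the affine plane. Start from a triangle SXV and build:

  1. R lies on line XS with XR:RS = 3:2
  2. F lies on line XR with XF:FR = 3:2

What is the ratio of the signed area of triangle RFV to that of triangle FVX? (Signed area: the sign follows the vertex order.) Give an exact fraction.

[RFV]:[FVX] = -2/3

Assign S = (0, 0), X = (1, 0), V = (0, 1) — the answer is frame-independent, so this choice is without loss of generality.
1. R lies on line XS with XR:RS = 3:2 ⇒ R = (2/5, 0)
2. F lies on line XR with XF:FR = 3:2 ⇒ F = (16/25, 0)
2·[RFV] = 6/25, 2·[FVX] = -9/25
[RFV]:[FVX] = 6/25:-9/25 = -2/3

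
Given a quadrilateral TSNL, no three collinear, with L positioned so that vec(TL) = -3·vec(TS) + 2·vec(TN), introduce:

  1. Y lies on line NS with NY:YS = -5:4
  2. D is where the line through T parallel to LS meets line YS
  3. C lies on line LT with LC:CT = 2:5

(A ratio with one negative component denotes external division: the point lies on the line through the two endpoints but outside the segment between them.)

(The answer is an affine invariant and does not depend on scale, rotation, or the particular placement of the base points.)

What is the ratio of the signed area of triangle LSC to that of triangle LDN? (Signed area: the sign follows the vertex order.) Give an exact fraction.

Choose coordinates T = (0, 0), S = (1, 0), N = (0, 1), L = (-3, 2).
1. Y lies on line NS with NY:YS = -5:4 ⇒ Y = (5, -4)
2. D is where the line through T parallel to LS meets line YS ⇒ D = (2, -1)
3. C lies on line LT with LC:CT = 2:5 ⇒ C = (-15/7, 10/7)
2·[LSC] = -4/7, 2·[LDN] = 4
[LSC]:[LDN] = -4/7:4 = -1/7

[LSC]:[LDN] = -1/7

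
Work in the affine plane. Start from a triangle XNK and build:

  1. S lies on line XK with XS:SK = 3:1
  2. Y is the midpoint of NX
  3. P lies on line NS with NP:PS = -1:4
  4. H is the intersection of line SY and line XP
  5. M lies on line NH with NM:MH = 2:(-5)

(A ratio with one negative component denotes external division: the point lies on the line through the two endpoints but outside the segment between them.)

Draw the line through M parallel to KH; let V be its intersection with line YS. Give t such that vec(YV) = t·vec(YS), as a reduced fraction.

Choose coordinates X = (0, 0), N = (1, 0), K = (0, 1).
1. S lies on line XK with XS:SK = 3:1 ⇒ S = (0, 3/4)
2. Y is the midpoint of NX ⇒ Y = (1/2, 0)
3. P lies on line NS with NP:PS = -1:4 ⇒ P = (4/3, -1/4)
4. H is the intersection of line SY and line XP ⇒ H = (4/7, -3/28)
5. M lies on line NH with NM:MH = 2:(-5) ⇒ M = (9/7, 1/14)
through M parallel to KH: direction (4/7, -31/28); meets YS at V = (29/7, -153/28)
V = Y + t·(S−Y) with t = -51/7

t = -51/7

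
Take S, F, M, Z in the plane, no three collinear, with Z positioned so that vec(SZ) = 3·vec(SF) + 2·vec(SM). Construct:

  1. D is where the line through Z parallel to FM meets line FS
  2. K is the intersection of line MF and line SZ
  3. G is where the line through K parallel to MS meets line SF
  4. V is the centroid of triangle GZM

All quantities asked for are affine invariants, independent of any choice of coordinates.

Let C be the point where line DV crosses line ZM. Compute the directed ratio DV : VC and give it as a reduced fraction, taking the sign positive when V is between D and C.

DV:VC = 17/3

Set S = (0, 0), F = (1, 0), M = (0, 1), Z = (3, 2); any affine frame gives the same invariant.
1. D is where the line through Z parallel to FM meets line FS ⇒ D = (5, 0)
2. K is the intersection of line MF and line SZ ⇒ K = (3/5, 2/5)
3. G is where the line through K parallel to MS meets line SF ⇒ G = (3/5, 0)
4. V is the centroid of triangle GZM ⇒ V = (6/5, 1)
line DV meets ZM at C = (9/17, 20/17)
V = D + t·(C−D) with t = 17/20, so DV:VC = 17/20:3/20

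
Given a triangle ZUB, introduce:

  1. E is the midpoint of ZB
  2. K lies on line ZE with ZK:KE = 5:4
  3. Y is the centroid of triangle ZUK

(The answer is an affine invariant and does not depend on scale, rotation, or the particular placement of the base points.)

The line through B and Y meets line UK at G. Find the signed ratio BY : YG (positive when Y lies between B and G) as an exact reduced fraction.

Assign Z = (0, 0), U = (1, 0), B = (0, 1) — the answer is frame-independent, so this choice is without loss of generality.
1. E is the midpoint of ZB ⇒ E = (0, 1/2)
2. K lies on line ZE with ZK:KE = 5:4 ⇒ K = (0, 5/18)
3. Y is the centroid of triangle ZUK ⇒ Y = (1/3, 5/54)
line BY meets UK at G = (13/44, 155/792)
Y = B + t·(G−B) with t = 44/39, so BY:YG = 44/39:-5/39

BY:YG = -44/5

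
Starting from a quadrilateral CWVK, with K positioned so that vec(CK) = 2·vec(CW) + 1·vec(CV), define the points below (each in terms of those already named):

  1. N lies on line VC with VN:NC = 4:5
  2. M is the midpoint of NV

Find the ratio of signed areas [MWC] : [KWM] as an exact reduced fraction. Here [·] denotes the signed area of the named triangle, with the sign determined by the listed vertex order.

Work in coordinates with C = (0, 0), W = (1, 0), V = (0, 1), K = (2, 1).
1. N lies on line VC with VN:NC = 4:5 ⇒ N = (0, 5/9)
2. M is the midpoint of NV ⇒ M = (0, 7/9)
2·[MWC] = -7/9, 2·[KWM] = -16/9
[MWC]:[KWM] = -7/9:-16/9 = 7/16

[MWC]:[KWM] = 7/16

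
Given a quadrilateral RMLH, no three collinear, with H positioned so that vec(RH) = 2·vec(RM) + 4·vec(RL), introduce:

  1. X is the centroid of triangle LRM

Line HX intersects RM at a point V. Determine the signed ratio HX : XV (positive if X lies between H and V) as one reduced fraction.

Work in coordinates with R = (0, 0), M = (1, 0), L = (0, 1), H = (2, 4).
1. X is the centroid of triangle LRM ⇒ X = (1/3, 1/3)
line HX meets RM at V = (2/11, 0)
X = H + t·(V−H) with t = 11/12, so HX:XV = 11/12:1/12

HX:XV = 11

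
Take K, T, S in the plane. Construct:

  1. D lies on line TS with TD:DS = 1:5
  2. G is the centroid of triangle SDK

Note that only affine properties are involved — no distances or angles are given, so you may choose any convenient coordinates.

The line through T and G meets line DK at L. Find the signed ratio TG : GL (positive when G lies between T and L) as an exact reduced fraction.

TG:GL = -8/5

Set K = (0, 0), T = (1, 0), S = (0, 1); any affine frame gives the same invariant.
1. D lies on line TS with TD:DS = 1:5 ⇒ D = (5/6, 1/6)
2. G is the centroid of triangle SDK ⇒ G = (5/18, 7/18)
line TG meets DK at L = (35/48, 7/48)
G = T + t·(L−T) with t = 8/3, so TG:GL = 8/3:-5/3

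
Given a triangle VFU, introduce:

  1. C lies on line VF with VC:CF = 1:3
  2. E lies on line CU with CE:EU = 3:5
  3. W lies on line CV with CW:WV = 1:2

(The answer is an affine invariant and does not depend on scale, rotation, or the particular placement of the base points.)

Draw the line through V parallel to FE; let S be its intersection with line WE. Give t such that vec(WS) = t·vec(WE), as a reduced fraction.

t = -1/5

Work in coordinates with V = (0, 0), F = (1, 0), U = (0, 1).
1. C lies on line VF with VC:CF = 1:3 ⇒ C = (1/4, 0)
2. E lies on line CU with CE:EU = 3:5 ⇒ E = (5/32, 3/8)
3. W lies on line CV with CW:WV = 1:2 ⇒ W = (1/6, 0)
through V parallel to FE: direction (-27/32, 3/8); meets WE at S = (27/160, -3/40)
S = W + t·(E−W) with t = -1/5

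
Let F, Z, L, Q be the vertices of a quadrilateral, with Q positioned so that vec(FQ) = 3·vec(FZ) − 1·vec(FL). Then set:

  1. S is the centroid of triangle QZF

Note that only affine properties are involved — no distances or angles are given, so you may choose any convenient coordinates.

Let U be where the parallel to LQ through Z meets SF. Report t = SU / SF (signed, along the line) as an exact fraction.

Set F = (0, 0), Z = (1, 0), L = (0, 1), Q = (3, -1); any affine frame gives the same invariant.
1. S is the centroid of triangle QZF ⇒ S = (4/3, -1/3)
through Z parallel to LQ: direction (3, -2); meets SF at U = (8/5, -2/5)
U = S + t·(F−S) with t = -1/5

t = -1/5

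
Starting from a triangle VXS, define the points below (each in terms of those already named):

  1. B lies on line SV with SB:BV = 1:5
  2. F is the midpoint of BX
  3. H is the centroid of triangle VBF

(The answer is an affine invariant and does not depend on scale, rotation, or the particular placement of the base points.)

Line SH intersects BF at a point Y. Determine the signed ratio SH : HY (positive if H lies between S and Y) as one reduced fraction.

Set V = (0, 0), X = (1, 0), S = (0, 1); any affine frame gives the same invariant.
1. B lies on line SV with SB:BV = 1:5 ⇒ B = (0, 5/6)
2. F is the midpoint of BX ⇒ F = (1/2, 5/12)
3. H is the centroid of triangle VBF ⇒ H = (1/6, 5/12)
line SH meets BF at Y = (1/16, 25/32)
H = S + t·(Y−S) with t = 8/3, so SH:HY = 8/3:-5/3

SH:HY = -8/5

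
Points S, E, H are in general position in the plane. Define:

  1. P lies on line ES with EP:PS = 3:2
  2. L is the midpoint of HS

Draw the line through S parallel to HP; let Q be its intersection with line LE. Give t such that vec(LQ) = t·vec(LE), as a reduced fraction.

Assign S = (0, 0), E = (1, 0), H = (0, 1) — the answer is frame-independent, so this choice is without loss of generality.
1. P lies on line ES with EP:PS = 3:2 ⇒ P = (2/5, 0)
2. L is the midpoint of HS ⇒ L = (0, 1/2)
through S parallel to HP: direction (2/5, -1); meets LE at Q = (-1/4, 5/8)
Q = L + t·(E−L) with t = -1/4

t = -1/4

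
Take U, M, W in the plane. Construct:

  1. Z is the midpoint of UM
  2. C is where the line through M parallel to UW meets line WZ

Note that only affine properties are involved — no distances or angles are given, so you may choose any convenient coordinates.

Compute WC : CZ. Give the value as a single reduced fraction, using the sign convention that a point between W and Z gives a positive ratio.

WC:CZ = -2

Assign U = (0, 0), M = (1, 0), W = (0, 1) — the answer is frame-independent, so this choice is without loss of generality.
1. Z is the midpoint of UM ⇒ Z = (1/2, 0)
2. C is where the line through M parallel to UW meets line WZ ⇒ C = (1, -1)
C = W + t·(Z−W) with t = 2, so WC:CZ = t:(1−t) = 2:-1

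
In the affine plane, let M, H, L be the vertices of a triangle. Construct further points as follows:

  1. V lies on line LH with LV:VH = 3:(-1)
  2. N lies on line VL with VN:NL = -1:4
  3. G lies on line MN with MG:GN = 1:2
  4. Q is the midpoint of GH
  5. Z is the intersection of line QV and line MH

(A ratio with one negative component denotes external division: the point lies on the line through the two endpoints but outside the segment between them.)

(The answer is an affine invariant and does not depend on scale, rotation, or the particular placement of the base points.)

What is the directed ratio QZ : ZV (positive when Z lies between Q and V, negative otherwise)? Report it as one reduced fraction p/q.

QZ:ZV = -1/3

Work in coordinates with M = (0, 0), H = (1, 0), L = (0, 1).
1. V lies on line LH with LV:VH = 3:(-1) ⇒ V = (3/2, -1/2)
2. N lies on line VL with VN:NL = -1:4 ⇒ N = (2, -1)
3. G lies on line MN with MG:GN = 1:2 ⇒ G = (2/3, -1/3)
4. Q is the midpoint of GH ⇒ Q = (5/6, -1/6)
5. Z is the intersection of line QV and line MH ⇒ Z = (1/2, 0)
Z = Q + t·(V−Q) with t = -1/2, so QZ:ZV = t:(1−t) = -1/2:3/2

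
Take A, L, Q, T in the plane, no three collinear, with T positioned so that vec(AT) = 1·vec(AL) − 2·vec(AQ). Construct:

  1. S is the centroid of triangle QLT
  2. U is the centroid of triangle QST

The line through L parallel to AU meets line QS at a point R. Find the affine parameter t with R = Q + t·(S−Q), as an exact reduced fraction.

t = 1/4

Assign A = (0, 0), L = (1, 0), Q = (0, 1), T = (1, -2) — the answer is frame-independent, so this choice is without loss of generality.
1. S is the centroid of triangle QLT ⇒ S = (2/3, -1/3)
2. U is the centroid of triangle QST ⇒ U = (5/9, -4/9)
through L parallel to AU: direction (5/9, -4/9); meets QS at R = (1/6, 2/3)
R = Q + t·(S−Q) with t = 1/4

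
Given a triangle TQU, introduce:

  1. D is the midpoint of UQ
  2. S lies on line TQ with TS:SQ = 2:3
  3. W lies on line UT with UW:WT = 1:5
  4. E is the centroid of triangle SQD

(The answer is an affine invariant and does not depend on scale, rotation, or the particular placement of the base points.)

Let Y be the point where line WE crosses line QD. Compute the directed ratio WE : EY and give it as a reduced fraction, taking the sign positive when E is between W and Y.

WE:EY = -1/6

Assign T = (0, 0), Q = (1, 0), U = (0, 1) — the answer is frame-independent, so this choice is without loss of generality.
1. D is the midpoint of UQ ⇒ D = (1/2, 1/2)
2. S lies on line TQ with TS:SQ = 2:3 ⇒ S = (2/5, 0)
3. W lies on line UT with UW:WT = 1:5 ⇒ W = (0, 5/6)
4. E is the centroid of triangle SQD ⇒ E = (19/30, 1/6)
line WE meets QD at Y = (-19/6, 25/6)
E = W + t·(Y−W) with t = -1/5, so WE:EY = -1/5:6/5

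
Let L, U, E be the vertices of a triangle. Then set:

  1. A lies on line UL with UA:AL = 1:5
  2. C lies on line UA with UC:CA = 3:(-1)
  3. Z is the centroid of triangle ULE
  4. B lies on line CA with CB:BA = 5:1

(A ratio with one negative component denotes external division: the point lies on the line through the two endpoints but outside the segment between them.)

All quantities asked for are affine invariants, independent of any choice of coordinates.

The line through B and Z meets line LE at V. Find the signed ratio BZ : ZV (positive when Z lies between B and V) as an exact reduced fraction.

BZ:ZV = 35/24

Set L = (0, 0), U = (1, 0), E = (0, 1); any affine frame gives the same invariant.
1. A lies on line UL with UA:AL = 1:5 ⇒ A = (5/6, 0)
2. C lies on line UA with UC:CA = 3:(-1) ⇒ C = (3/4, 0)
3. Z is the centroid of triangle ULE ⇒ Z = (1/3, 1/3)
4. B lies on line CA with CB:BA = 5:1 ⇒ B = (59/72, 0)
line BZ meets LE at V = (0, 59/105)
Z = B + t·(V−B) with t = 35/59, so BZ:ZV = 35/59:24/59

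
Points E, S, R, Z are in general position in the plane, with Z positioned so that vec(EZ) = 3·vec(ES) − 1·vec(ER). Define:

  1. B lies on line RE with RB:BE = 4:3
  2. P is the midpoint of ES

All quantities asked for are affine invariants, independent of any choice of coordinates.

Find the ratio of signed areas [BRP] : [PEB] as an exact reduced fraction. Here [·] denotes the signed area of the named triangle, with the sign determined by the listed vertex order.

[BRP]:[PEB] = 4/3

Choose coordinates E = (0, 0), S = (1, 0), R = (0, 1), Z = (3, -1).
1. B lies on line RE with RB:BE = 4:3 ⇒ B = (0, 3/7)
2. P is the midpoint of ES ⇒ P = (1/2, 0)
2·[BRP] = -2/7, 2·[PEB] = -3/14
[BRP]:[PEB] = -2/7:-3/14 = 4/3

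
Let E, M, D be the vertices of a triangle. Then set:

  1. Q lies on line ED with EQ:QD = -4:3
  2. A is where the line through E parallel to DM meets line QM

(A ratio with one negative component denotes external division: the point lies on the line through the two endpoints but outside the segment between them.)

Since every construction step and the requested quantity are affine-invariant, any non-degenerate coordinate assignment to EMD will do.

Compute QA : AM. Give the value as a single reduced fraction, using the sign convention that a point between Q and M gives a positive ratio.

QA:AM = -4

Choose coordinates E = (0, 0), M = (1, 0), D = (0, 1).
1. Q lies on line ED with EQ:QD = -4:3 ⇒ Q = (0, 4)
2. A is where the line through E parallel to DM meets line QM ⇒ A = (4/3, -4/3)
A = Q + t·(M−Q) with t = 4/3, so QA:AM = t:(1−t) = 4/3:-1/3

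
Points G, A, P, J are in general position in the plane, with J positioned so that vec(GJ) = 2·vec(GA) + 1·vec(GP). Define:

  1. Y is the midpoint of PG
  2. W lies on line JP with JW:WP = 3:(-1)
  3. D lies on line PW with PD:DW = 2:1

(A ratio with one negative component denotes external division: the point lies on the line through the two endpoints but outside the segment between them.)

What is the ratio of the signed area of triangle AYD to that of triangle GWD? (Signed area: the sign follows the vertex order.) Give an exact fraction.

[AYD]:[GWD] = 1/2

Set G = (0, 0), A = (1, 0), P = (0, 1), J = (2, 1); any affine frame gives the same invariant.
1. Y is the midpoint of PG ⇒ Y = (0, 1/2)
2. W lies on line JP with JW:WP = 3:(-1) ⇒ W = (-1, 1)
3. D lies on line PW with PD:DW = 2:1 ⇒ D = (-2/3, 1)
2·[AYD] = -1/6, 2·[GWD] = -1/3
[AYD]:[GWD] = -1/6:-1/3 = 1/2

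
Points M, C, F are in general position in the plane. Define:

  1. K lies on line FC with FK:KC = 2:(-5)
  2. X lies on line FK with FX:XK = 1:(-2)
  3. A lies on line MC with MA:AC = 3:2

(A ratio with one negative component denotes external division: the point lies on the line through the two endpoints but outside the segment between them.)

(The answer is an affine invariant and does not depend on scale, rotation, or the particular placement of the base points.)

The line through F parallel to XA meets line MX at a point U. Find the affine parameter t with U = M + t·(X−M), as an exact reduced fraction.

t = -1/3

Choose coordinates M = (0, 0), C = (1, 0), F = (0, 1).
1. K lies on line FC with FK:KC = 2:(-5) ⇒ K = (-2/3, 5/3)
2. X lies on line FK with FX:XK = 1:(-2) ⇒ X = (2/3, 1/3)
3. A lies on line MC with MA:AC = 3:2 ⇒ A = (3/5, 0)
through F parallel to XA: direction (-1/15, -1/3); meets MX at U = (-2/9, -1/9)
U = M + t·(X−M) with t = -1/3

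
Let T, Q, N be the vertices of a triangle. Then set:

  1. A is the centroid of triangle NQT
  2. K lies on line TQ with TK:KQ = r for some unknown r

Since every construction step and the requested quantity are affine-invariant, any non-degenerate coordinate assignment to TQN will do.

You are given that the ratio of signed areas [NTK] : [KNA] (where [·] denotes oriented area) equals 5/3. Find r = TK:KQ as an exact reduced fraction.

Assign T = (0, 0), Q = (1, 0), N = (0, 1) — the answer is frame-independent, so this choice is without loss of generality.
1. A is the centroid of triangle NQT ⇒ A = (1/3, 1/3)
2. With TK:KQ = r, write λ = r/(r+1) so K = T + λ·(Q−T); K is affine-linear in λ
Every point depending on K is an affine combination of K and λ-independent points, so each such coordinate is linear in λ; the λ² term in each signed area is a multiple of (Q−T)×(Q−T) = 0, so 2·[NTK] and 2·[KNA] are each linear in λ. Evaluating at λ=0 and λ=1:
  2·[NTK] = λ,   2·[KNA] = 2/3·λ − 1/3
So [NTK]:[KNA] = (λ) / (2/3·λ − 1/3). Setting this equal to 5/3:
  λ = 5/3·(2/3·λ − 1/3)  ⇒  λ = 5
Then r = λ/(1−λ) = (5)/(-4) = -5/4. Check: with r = -5/4, K = (5, 0) and [NTK]:[KNA] = 5/3 as required.

r = -5/4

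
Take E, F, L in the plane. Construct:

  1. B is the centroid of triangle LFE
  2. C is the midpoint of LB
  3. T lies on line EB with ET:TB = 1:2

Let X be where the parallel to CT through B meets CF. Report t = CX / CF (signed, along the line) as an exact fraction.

Assign E = (0, 0), F = (1, 0), L = (0, 1) — the answer is frame-independent, so this choice is without loss of generality.
1. B is the centroid of triangle LFE ⇒ B = (1/3, 1/3)
2. C is the midpoint of LB ⇒ C = (1/6, 2/3)
3. T lies on line EB with ET:TB = 1:2 ⇒ T = (1/9, 1/9)
through B parallel to CT: direction (-1/18, -5/9); meets CF at X = (19/54, 14/27)
X = C + t·(F−C) with t = 2/9

t = 2/9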